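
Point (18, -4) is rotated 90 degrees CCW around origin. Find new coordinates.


cos(90) = 0, sin(90) = 1
x' = 18*0 + 4*1 = 4
y' = 18*1 - 4*0 = 18

(4, 18)


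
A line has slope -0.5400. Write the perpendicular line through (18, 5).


Perpendicular slope = -1/m1 = -1/(-0.5400) = 1.8519
b2 = y0 - m2*x0 = 5 + 18/(-0.5400) = 5 - 33.3333 = -28.3333

y = 1.8519x - 28.3333


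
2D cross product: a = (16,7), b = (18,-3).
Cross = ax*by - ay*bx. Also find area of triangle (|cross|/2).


cross = 16*(-3) - 7*18 = -48 - 126 = -174
Triangle area = |-174|/2 = 174/2 = 87.0000

cross = -174, triangle area = 87.0000


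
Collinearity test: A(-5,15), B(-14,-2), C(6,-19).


-5*(-2+ 19) - 14*(-19-15) + 6*(15+ 2)
= -85 + 476 + 102 = 493

No, not collinear (determinant = 493)


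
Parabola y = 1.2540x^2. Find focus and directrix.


a = 1.2540
1/(4a) = 0.1994
Focus = (0, 0.1994)
Directrix: y = -0.1994

Focus = (0, 0.1994), Directrix: y = -0.1994


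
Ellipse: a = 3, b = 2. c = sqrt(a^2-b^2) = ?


c^2 = 3^2 - 2^2 = 9 - 4 = 5
c = sqrt(5) = 2.2361

c = 2.2361


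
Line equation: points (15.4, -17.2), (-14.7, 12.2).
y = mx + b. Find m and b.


m = (29.4)/(-30.1) = -0.9767
b = y1 - m*x1 = -17.2 - (29.4*15.4)/(-30.1) = -17.2 + 15.0419 = -2.1581

y = -0.9767x - 2.1581


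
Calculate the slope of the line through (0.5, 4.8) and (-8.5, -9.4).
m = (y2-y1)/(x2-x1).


dy = -9.4 - 4.8 = -14.2
dx = -8.5 - 0.5 = -9.0
m = -14.2/(-9.0) = 1.5778

m = 1.5778


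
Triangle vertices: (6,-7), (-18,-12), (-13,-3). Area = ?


6*(-12+ 3) = -54
-18*(-3+ 7) = -72
-13*(-7+ 12) = -65
sum = -191
Area = |-191|/2 = 95.5000

95.5000 sq units


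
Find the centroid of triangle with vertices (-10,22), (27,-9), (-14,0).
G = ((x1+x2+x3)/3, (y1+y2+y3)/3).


Gx = (-10+27- 14)/3 = 3/3 = 1.0000
Gy = (22- 9+0)/3 = 13/3 = 4.3333

G = (1.0000, 4.3333)


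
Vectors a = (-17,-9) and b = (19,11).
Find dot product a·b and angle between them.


a·b = -17*19 - 9*11 = -323 - 99 = -422
|a| = sqrt(289+81) = 19.2354
|b| = sqrt(361+121) = 21.9545
cos(theta) = -422/(sqrt(370)*sqrt(482)) = -422/sqrt(178340) = -0.999282
theta = arccos(-422/sqrt(178340)) = 177.8287 degrees

a·b = -422, theta = 177.8287 deg


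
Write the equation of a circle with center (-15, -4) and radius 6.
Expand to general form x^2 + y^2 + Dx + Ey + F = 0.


(x+ 15)^2 + (y+ 4)^2 = 6^2
D = -2h = 30, E = -2k = 8
F = h^2+k^2-r^2 = 225+16-36 = 205

x^2 + y^2 + 30x + 8y + 205 = 0


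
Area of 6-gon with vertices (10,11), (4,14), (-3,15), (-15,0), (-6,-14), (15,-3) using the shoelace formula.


sum(xi*y_{i+1}) = 10*14 + 4*15 - 3*0 - 15*(-14) - 6*(-3) + 15*11 = 593
sum(yi*x_{i+1}) = 11*4 + 14*(-3) + 15*(-15) + 0*(-6) - 14*15 - 3*10 = -463
Area = |593 + 463|/2 = 1056/2 = 528.0000

528.0000 sq units


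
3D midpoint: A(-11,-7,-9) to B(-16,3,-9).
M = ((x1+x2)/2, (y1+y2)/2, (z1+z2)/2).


Mx = (-11- 16)/2 = -13.5000
My = (-7+3)/2 = -2.0000
Mz = (-9- 9)/2 = -9.0000

M = (-13.5000, -2.0000, -9.0000)


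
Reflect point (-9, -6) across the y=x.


Reflection rule for y=x: (y, x)
(-9, -6) -> (-6, -9)

(-6, -9)


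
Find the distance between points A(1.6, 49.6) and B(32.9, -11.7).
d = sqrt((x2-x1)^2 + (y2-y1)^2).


dx = 32.9 - 1.6 = 31.3
dy = -11.7 - 49.6 = -61.3
d = sqrt(979.69 + 3757.69) = sqrt(4737.38) = 68.8286

68.8286


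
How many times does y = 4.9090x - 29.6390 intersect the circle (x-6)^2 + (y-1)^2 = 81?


Substitute y = 4.9090x - 29.6390: (x-6)^2 + (4.9090x- 29.6390-1)^2 = 81
Expand to Ax^2 + Bx + C = 0, where b-k = -30.639
A = 1+m^2 = 25.098281
B = 2(m(b-k) - h) = 2(4.9090*(-30.639) - 6) = -312.813702
C = h^2 + (b-k)^2 - r^2 = 36 + 938.748321 - 81 = 893.748321
disc = B^2-4AC = 97852.4122 - 89726.1860 = 8126.2262
disc > 0

2 intersection points


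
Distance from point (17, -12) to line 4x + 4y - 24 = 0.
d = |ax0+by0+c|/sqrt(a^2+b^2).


|4*17 + 4*(-12) - 24| = |-4| = 4
sqrt(16 + 16) = sqrt(32) = 5.6569
d = 4/sqrt(32) = 0.7071

0.7071


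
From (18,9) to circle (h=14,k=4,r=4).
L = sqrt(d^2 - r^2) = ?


d = sqrt((18-14)^2 + (9-4)^2) = sqrt(16+25) = 6.4031
L = sqrt(41.0000 - 16) = sqrt(25.0000) = 5.0000

5.0000


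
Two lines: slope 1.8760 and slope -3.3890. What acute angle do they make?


m1-m2 = 5.265
1+m1*m2 = -5.357764
tan(theta) = |5.265/(-5.357764)| = 0.982686
theta = arctan(|5.265/(-5.357764)|) = 44.4997 degrees (acute angle)

44.4997 degrees


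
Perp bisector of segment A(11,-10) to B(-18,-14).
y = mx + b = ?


Midpoint = (-3.5, -12)
Slope of AB = dy/dx = -4/(-29) = 0.1379
Perp slope = -dx/dy = -29/4 = -7.2500
b = My - (perp slope)*Mx = -12 + (-29*(-3.5))/(-4) = -12 - 25.3750 = -37.3750

y = -7.2500x - 37.3750


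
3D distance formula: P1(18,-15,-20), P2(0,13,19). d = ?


dx=-18, dy=28, dz=39
d = sqrt(324+784+1521) = sqrt(2629) = 51.2738

51.2738


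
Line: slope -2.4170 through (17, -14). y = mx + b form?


y + 14 = -2.4170(x - 17)
y = -2.4170x - 14 + 2.4170*17
y = -2.4170x + 27.0890

y = -2.4170x + 27.0890


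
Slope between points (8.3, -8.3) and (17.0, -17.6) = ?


dy = -17.6 + 8.3 = -9.3
dx = 17.0 - 8.3 = 8.7
m = -9.3/8.7 = -1.0690

m = -1.0690


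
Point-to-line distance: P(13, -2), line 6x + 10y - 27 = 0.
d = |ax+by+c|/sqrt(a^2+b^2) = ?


|6*13 + 10*(-2) - 27| = |31| = 31
sqrt(36 + 100) = sqrt(136) = 11.6619
d = 31/sqrt(136) = 2.6582

2.6582


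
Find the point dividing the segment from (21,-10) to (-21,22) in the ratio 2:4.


Px = (2*(-21) + 4*21)/6 = 42/6 = 7.0000
Py = (2*22 + 4*(-10))/6 = 4/6 = 0.6667

P = (7.0000, 0.6667)


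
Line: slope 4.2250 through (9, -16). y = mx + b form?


y + 16 = 4.2250(x - 9)
y = 4.2250x - 16 - 4.2250*9
y = 4.2250x - 54.0250

y = 4.2250x - 54.0250


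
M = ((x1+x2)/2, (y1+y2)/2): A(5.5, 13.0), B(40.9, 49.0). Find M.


Mx = (5.5 + 40.9)/2 = 46.4/2 = 23.2000
My = (13.0 + 49.0)/2 = 62.0/2 = 31.0000

(23.2000, 31.0000)


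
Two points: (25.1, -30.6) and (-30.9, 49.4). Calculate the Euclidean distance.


dx = -30.9 - 25.1 = -56.0
dy = 49.4 + 30.6 = 80.0
d = sqrt(3136.0 + 6400.0) = sqrt(9536.0) = 97.6524

97.6524


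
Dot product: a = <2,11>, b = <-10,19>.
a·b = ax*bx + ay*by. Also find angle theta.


a·b = 2*(-10) + 11*19 = -20 + 209 = 189
|a| = sqrt(4+121) = 11.1803
|b| = sqrt(100+361) = 21.4709
cos(theta) = 189/(sqrt(125)*sqrt(461)) = 189/sqrt(57625) = 0.787329
theta = arccos(189/sqrt(57625)) = 38.0634 degrees

a·b = 189, theta = 38.0634 deg


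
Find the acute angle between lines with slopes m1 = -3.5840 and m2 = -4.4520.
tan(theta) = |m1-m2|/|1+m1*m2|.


m1-m2 = 0.868
1+m1*m2 = 16.955968
tan(theta) = |0.868/16.955968| = 0.051191
theta = arctan(|0.868/16.955968|) = 2.9305 degrees (acute angle)

2.9305 degrees


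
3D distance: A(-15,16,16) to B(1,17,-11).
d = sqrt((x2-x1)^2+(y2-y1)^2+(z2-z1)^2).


dx=16, dy=1, dz=-27
d = sqrt(256+1+729) = sqrt(986) = 31.4006

31.4006


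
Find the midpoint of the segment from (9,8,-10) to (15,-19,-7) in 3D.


Mx = (9+15)/2 = 12.0000
My = (8- 19)/2 = -5.5000
Mz = (-10- 7)/2 = -8.5000

M = (12.0000, -5.5000, -8.5000)


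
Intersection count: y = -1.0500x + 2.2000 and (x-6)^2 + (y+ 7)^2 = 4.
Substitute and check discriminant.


Substitute y = -1.0500x + 2.2000: (x-6)^2 + (-1.0500x+2.2000+ 7)^2 = 4
Expand to Ax^2 + Bx + C = 0, where b-k = 9.2
A = 1+m^2 = 2.1025
B = 2(m(b-k) - h) = 2(-1.0500*9.2 - 6) = -31.32
C = h^2 + (b-k)^2 - r^2 = 36 + 84.64 - 4 = 116.64
disc = B^2-4AC = 980.9424 - 980.9424 = 0
disc = 0

1 intersection point (tangent)


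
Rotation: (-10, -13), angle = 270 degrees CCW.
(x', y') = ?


cos(270) = 0, sin(270) = -1
x' = -10*0 + 13*(-1) = -13
y' = -10*(-1) - 13*0 = 10

(-13, 10)


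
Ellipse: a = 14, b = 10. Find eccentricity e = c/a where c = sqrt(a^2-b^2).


c = sqrt(196-100) = sqrt(96) = 9.7980
e = c/a = sqrt(96)/14 = 0.6999

e = 0.6999


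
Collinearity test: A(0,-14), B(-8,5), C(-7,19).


0*(5-19) - 8*(19+ 14) - 7*(-14-5)
= 0 - 264 + 133 = -131

No, not collinear (determinant = -131)


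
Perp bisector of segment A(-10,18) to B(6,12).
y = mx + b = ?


Midpoint = (-2, 15)
Slope of AB = dy/dx = -6/16 = -0.3750
Perp slope = -dx/dy = 16/6 = 2.6667
b = My - (perp slope)*Mx = 15 + (16*(-2))/(-6) = 15 + 5.3333 = 20.3333

y = 2.6667x + 20.3333


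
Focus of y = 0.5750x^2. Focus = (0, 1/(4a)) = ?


a = 0.5750
4a = 2.3000
focus = (0, 1/2.3000) = (0, 0.4348)

Focus = (0, 0.4348)


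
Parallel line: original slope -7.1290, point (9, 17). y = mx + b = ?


Parallel lines have equal slopes.
m2 = -7.1290
b2 = 17 + 7.1290*9 = 81.1610

y = -7.1290x + 81.1610


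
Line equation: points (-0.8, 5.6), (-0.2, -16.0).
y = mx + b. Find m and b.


m = (-21.6)/(0.6) = -36.0000
b = y1 - m*x1 = 5.6 - (-21.6*(-0.8))/(0.6) = 5.6 - 28.8000 = -23.2000

y = -36.0000x - 23.2000


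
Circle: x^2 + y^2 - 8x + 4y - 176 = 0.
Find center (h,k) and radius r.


h = -D/2 = 8/2 = 4
k = -E/2 = -4/2 = -2
r^2 = h^2 + k^2 - F = 16 + 4 + 176 = 196
r = 14

Center (4, -2), radius = 14


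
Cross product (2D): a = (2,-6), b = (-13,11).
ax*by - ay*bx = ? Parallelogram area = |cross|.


cross = 2*11 + 6*(-13) = 22 - 78 = -56
Parallelogram area = |-56| = 56

cross = -56, parallelogram area = 56


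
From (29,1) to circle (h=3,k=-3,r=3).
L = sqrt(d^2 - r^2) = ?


d = sqrt((29-3)^2 + (1+ 3)^2) = sqrt(676+16) = 26.3059
L = sqrt(692.0000 - 9) = sqrt(683.0000) = 26.1343

26.1343


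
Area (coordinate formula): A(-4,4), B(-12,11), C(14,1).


-4*(11-1) = -40
-12*(1-4) = 36
14*(4-11) = -98
sum = -102
Area = |-102|/2 = 51.0000

51.0000 sq units


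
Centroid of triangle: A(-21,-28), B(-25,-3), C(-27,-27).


Gx = (-21- 25- 27)/3 = -73/3 = -24.3333
Gy = (-28- 3- 27)/3 = -58/3 = -19.3333

G = (-24.3333, -19.3333)


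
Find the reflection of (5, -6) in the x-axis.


Reflection rule for x-axis: (x, -y)
(5, -6) -> (5, 6)

(5, 6)


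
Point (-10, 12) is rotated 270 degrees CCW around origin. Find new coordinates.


cos(270) = 0, sin(270) = -1
x' = -10*0 - 12*(-1) = 12
y' = -10*(-1) + 12*0 = 10

(12, 10)


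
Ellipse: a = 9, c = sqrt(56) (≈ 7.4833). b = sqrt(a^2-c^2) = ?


b^2 = 9^2 - (sqrt(56))^2 = 81 - 56 = 25
b = sqrt(25) = 5

b = 5


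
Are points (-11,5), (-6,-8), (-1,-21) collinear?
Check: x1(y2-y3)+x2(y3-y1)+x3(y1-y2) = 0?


-11*(-8+ 21) - 6*(-21-5) - 1*(5+ 8)
= -143 + 156 - 13 = 0

Yes, collinear (determinant = 0)


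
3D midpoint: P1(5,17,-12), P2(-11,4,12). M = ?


Mx = (5- 11)/2 = -3.0000
My = (17+4)/2 = 10.5000
Mz = (-12+12)/2 = 0

M = (-3.0000, 10.5000, 0)


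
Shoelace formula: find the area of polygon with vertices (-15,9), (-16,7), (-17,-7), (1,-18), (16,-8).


sum(xi*y_{i+1}) = -15*7 - 16*(-7) - 17*(-18) + 1*(-8) + 16*9 = 449
sum(yi*x_{i+1}) = 9*(-16) + 7*(-17) - 7*1 - 18*16 - 8*(-15) = -438
Area = |449 + 438|/2 = 887/2 = 443.5000

443.5000 sq units


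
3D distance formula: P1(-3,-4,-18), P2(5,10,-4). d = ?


dx=8, dy=14, dz=14
d = sqrt(64+196+196) = sqrt(456) = 21.3542

21.3542


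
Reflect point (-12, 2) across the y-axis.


Reflection rule for y-axis: (-x, y)
(-12, 2) -> (12, 2)

(12, 2)


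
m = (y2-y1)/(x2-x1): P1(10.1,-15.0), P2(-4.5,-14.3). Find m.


dy = -14.3 + 15.0 = 0.7
dx = -4.5 - 10.1 = -14.6
m = 0.7/(-14.6) = -0.0479

m = -0.0479


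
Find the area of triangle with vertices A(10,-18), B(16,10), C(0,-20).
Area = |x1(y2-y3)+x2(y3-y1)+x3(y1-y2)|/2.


10*(10+ 20) = 300
16*(-20+ 18) = -32
0*(-18-10) = 0
sum = 268
Area = |268|/2 = 134.0000

134.0000 sq units


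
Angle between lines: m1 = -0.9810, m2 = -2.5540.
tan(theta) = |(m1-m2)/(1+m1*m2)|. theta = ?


m1-m2 = 1.573
1+m1*m2 = 3.505474
tan(theta) = |1.573/3.505474| = 0.448727
theta = arctan(|1.573/3.505474|) = 24.1671 degrees (acute angle)

24.1671 degrees


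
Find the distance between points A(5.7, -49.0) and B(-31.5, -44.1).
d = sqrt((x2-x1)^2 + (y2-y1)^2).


dx = -31.5 - 5.7 = -37.2
dy = -44.1 + 49.0 = 4.9
d = sqrt(1383.84 + 24.01) = sqrt(1407.85) = 37.5213

37.5213


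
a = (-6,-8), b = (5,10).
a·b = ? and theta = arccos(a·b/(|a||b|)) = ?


a·b = -6*5 - 8*10 = -30 - 80 = -110
|a| = sqrt(36+64) = 10.0000
|b| = sqrt(25+100) = 11.1803
cos(theta) = -110/(sqrt(100)*sqrt(125)) = -110/sqrt(12500) = -0.983870
theta = arccos(-110/sqrt(12500)) = 169.6952 degrees

a·b = -110, theta = 169.6952 deg


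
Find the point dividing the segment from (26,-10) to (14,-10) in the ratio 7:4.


Px = (7*14 + 4*26)/11 = 202/11 = 18.3636
Py = (7*(-10) + 4*(-10))/11 = -110/11 = -10.0000

P = (18.3636, -10.0000)


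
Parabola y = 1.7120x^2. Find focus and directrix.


a = 1.7120
1/(4a) = 0.1460
Focus = (0, 0.1460)
Directrix: y = -0.1460

Focus = (0, 0.1460), Directrix: y = -0.1460


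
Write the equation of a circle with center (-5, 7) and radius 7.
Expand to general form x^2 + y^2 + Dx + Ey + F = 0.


(x+ 5)^2 + (y-7)^2 = 7^2
D = -2h = 10, E = -2k = -14
F = h^2+k^2-r^2 = 25+49-49 = 25

x^2 + y^2 + 10x - 14y + 25 = 0


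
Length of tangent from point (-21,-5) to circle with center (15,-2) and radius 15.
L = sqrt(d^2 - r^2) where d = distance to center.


d = sqrt((-21-15)^2 + (-5+ 2)^2) = sqrt(1296+9) = 36.1248
L = sqrt(1305.0000 - 225) = sqrt(1080.0000) = 32.8634

32.8634


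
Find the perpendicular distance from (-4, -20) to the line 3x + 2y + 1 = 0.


|3*(-4) + 2*(-20) + 1| = |-51| = 51
sqrt(9 + 4) = sqrt(13) = 3.6056
d = 51/sqrt(13) = 14.1449

14.1449


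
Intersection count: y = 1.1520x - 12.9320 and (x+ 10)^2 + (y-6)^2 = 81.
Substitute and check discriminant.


Substitute y = 1.1520x - 12.9320: (x+ 10)^2 + (1.1520x- 12.9320-6)^2 = 81
Expand to Ax^2 + Bx + C = 0, where b-k = -18.932
A = 1+m^2 = 2.327104
B = 2(m(b-k) - h) = 2(1.1520*(-18.932) + 10) = -23.619328
C = h^2 + (b-k)^2 - r^2 = 100 + 358.420624 - 81 = 377.420624
disc = B^2-4AC = 557.8727 - 3513.1882 = -2955.3155
disc < 0

0 intersection points


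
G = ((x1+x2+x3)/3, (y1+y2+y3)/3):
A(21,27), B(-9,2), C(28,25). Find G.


Gx = (21- 9+28)/3 = 40/3 = 13.3333
Gy = (27+2+25)/3 = 54/3 = 18.0000

G = (13.3333, 18.0000)


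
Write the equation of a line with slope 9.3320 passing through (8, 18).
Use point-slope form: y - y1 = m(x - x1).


y - 18 = 9.3320(x - 8)
y = 9.3320x + 18 - 9.3320*8
y = 9.3320x - 56.6560

y = 9.3320x - 56.6560


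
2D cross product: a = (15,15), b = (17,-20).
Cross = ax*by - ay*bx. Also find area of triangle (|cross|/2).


cross = 15*(-20) - 15*17 = -300 - 255 = -555
Triangle area = |-555|/2 = 555/2 = 277.5000

cross = -555, triangle area = 277.5000


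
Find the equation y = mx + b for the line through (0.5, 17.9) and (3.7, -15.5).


m = (-33.4)/(3.2) = -10.4375
b = y1 - m*x1 = 17.9 - (-33.4*0.5)/(3.2) = 17.9 + 5.2187 = 23.1187

y = -10.4375x + 23.1187


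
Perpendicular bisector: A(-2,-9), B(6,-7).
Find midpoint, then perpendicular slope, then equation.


Midpoint = (2, -8)
Slope of AB = dy/dx = 2/8 = 0.2500
Perp slope = -dx/dy = -8/2 = -4.0000
b = My - (perp slope)*Mx = -8 + (8*2)/2 = -8 + 8.0000 = 0

y = -4.0000x + 0


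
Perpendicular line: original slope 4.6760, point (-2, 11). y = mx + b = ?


Perpendicular slope = -1/m1 = -1/4.6760 = -0.2139
b2 = y0 - m2*x0 = 11 - 2/4.6760 = 11 - 0.4277 = 10.5723

y = -0.2139x + 10.5723


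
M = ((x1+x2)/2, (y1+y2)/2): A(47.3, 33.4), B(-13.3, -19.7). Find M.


Mx = (47.3 - 13.3)/2 = 34.0/2 = 17.0000
My = (33.4 - 19.7)/2 = 13.7/2 = 6.8500

(17.0000, 6.8500)


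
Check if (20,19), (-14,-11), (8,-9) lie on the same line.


20*(-11+ 9) - 14*(-9-19) + 8*(19+ 11)
= -40 + 392 + 240 = 592

No, not collinear (determinant = 592)


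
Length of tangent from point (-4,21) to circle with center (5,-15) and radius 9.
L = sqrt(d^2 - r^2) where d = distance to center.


d = sqrt((-4-5)^2 + (21+ 15)^2) = sqrt(81+1296) = 37.1080
L = sqrt(1377.0000 - 81) = sqrt(1296.0000) = 36.0000

36.0000


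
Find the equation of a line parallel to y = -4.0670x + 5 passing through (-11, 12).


Parallel lines have equal slopes.
m2 = -4.0670
b2 = 12 + 4.0670*(-11) = -32.7370

y = -4.0670x - 32.7370


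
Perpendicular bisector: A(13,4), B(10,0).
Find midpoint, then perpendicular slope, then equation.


Midpoint = (11.5, 2)
Slope of AB = dy/dx = -4/(-3) = 1.3333
Perp slope = -dx/dy = -3/4 = -0.7500
b = My - (perp slope)*Mx = 2 + (-3*11.5)/(-4) = 2 + 8.6250 = 10.6250

y = -0.7500x + 10.6250


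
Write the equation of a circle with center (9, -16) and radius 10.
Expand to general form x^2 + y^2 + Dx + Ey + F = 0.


(x-9)^2 + (y+ 16)^2 = 10^2
D = -2h = -18, E = -2k = 32
F = h^2+k^2-r^2 = 81+256-100 = 237

x^2 + y^2 - 18x + 32y + 237 = 0


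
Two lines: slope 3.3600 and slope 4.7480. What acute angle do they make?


m1-m2 = -1.388
1+m1*m2 = 16.95328
tan(theta) = |-1.388/16.95328| = 0.081872
theta = arctan(|-1.388/16.95328|) = 4.6805 degrees (acute angle)

4.6805 degrees


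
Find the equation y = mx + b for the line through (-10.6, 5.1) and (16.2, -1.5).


m = (-6.6)/(26.8) = -0.2463
b = y1 - m*x1 = 5.1 - (-6.6*(-10.6))/(26.8) = 5.1 - 2.6104 = 2.4896

y = -0.2463x + 2.4896


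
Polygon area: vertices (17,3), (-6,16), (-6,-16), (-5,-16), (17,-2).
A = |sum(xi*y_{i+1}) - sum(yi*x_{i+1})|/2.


sum(xi*y_{i+1}) = 17*16 - 6*(-16) - 6*(-16) - 5*(-2) + 17*3 = 525
sum(yi*x_{i+1}) = 3*(-6) + 16*(-6) - 16*(-5) - 16*17 - 2*17 = -340
Area = |525 + 340|/2 = 865/2 = 432.5000

432.5000 sq units


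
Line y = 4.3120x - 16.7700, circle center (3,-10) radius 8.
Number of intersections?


Substitute y = 4.3120x - 16.7700: (x-3)^2 + (4.3120x- 16.7700+ 10)^2 = 64
Expand to Ax^2 + Bx + C = 0, where b-k = -6.77
A = 1+m^2 = 19.593344
B = 2(m(b-k) - h) = 2(4.3120*(-6.77) - 3) = -64.38448
C = h^2 + (b-k)^2 - r^2 = 9 + 45.8329 - 64 = -9.1671
disc = B^2-4AC = 4145.3613 + 718.4566 = 4863.8179
disc > 0

2 intersection points


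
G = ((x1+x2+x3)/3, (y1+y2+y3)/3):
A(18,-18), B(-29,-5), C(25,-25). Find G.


Gx = (18- 29+25)/3 = 14/3 = 4.6667
Gy = (-18- 5- 25)/3 = -48/3 = -16.0000

G = (4.6667, -16.0000)


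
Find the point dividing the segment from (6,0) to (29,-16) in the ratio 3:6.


Px = (3*29 + 6*6)/9 = 123/9 = 13.6667
Py = (3*(-16) + 6*0)/9 = -48/9 = -5.3333

P = (13.6667, -5.3333)


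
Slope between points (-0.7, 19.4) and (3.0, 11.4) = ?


dy = 11.4 - 19.4 = -8
dx = 3.0 + 0.7 = 3.7
m = -8/3.7 = -2.1622

m = -2.1622


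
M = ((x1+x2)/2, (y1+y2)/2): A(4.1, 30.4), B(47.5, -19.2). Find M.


Mx = (4.1 + 47.5)/2 = 51.6/2 = 25.8000
My = (30.4 - 19.2)/2 = 11.2/2 = 5.6000

(25.8000, 5.6000)


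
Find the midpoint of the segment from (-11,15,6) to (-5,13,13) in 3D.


Mx = (-11- 5)/2 = -8.0000
My = (15+13)/2 = 14.0000
Mz = (6+13)/2 = 9.5000

M = (-8.0000, 14.0000, 9.5000)


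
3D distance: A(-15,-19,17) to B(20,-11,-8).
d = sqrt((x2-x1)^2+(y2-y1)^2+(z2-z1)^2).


dx=35, dy=8, dz=-25
d = sqrt(1225+64+625) = sqrt(1914) = 43.7493

43.7493


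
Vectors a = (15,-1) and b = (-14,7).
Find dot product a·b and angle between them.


a·b = 15*(-14) - 1*7 = -210 - 7 = -217
|a| = sqrt(225+1) = 15.0333
|b| = sqrt(196+49) = 15.6525
cos(theta) = -217/(sqrt(226)*sqrt(245)) = -217/sqrt(55370) = -0.922194
theta = arccos(-217/sqrt(55370)) = 157.2490 degrees

a·b = -217, theta = 157.2490 deg


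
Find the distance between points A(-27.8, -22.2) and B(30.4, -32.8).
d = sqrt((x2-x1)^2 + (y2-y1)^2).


dx = 30.4 + 27.8 = 58.2
dy = -32.8 + 22.2 = -10.6
d = sqrt(3387.24 + 112.36) = sqrt(3499.6) = 59.1574

59.1574


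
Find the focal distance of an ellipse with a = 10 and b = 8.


c^2 = 10^2 - 8^2 = 100 - 64 = 36
c = sqrt(36) = 6.0000

c = 6.0000


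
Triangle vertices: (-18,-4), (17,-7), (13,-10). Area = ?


-18*(-7+ 10) = -54
17*(-10+ 4) = -102
13*(-4+ 7) = 39
sum = -117
Area = |-117|/2 = 58.5000

58.5000 sq units


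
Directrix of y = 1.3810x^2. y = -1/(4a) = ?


a = 1.3810
1/(4a) = 0.1810
directrix: y = -0.1810 = -0.1810

y = -0.1810


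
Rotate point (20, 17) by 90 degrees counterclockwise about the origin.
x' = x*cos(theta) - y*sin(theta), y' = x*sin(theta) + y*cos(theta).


cos(90) = 0, sin(90) = 1
x' = 20*0 - 17*1 = -17
y' = 20*1 + 17*0 = 20

(-17, 20)


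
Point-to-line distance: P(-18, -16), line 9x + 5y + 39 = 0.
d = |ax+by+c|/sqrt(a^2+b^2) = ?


|9*(-18) + 5*(-16) + 39| = |-203| = 203
sqrt(81 + 25) = sqrt(106) = 10.2956
d = 203/sqrt(106) = 19.7171

19.7171


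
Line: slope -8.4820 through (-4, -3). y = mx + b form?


y + 3 = -8.4820(x + 4)
y = -8.4820x - 3 + 8.4820*(-4)
y = -8.4820x - 36.9280

y = -8.4820x - 36.9280


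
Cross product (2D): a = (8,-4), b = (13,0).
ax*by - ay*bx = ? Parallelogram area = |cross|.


cross = 8*0 + 4*13 = 0 + 52 = 52
Parallelogram area = |52| = 52

cross = 52, parallelogram area = 52


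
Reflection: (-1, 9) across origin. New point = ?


Reflection rule for origin: (-x, -y)
(-1, 9) -> (1, -9)

(1, -9)


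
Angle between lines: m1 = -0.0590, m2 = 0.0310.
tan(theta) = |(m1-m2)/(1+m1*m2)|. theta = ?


m1-m2 = -0.09
1+m1*m2 = 0.998171
tan(theta) = |-0.09/0.998171| = 0.090165
theta = arctan(|-0.09/0.998171|) = 5.1521 degrees (acute angle)

5.1521 degrees


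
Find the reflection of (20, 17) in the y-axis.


Reflection rule for y-axis: (-x, y)
(20, 17) -> (-20, 17)

(-20, 17)


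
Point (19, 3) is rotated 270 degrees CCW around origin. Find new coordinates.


cos(270) = 0, sin(270) = -1
x' = 19*0 - 3*(-1) = 3
y' = 19*(-1) + 3*0 = -19

(3, -19)


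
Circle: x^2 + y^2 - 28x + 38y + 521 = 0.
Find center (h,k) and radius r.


h = -D/2 = 28/2 = 14
k = -E/2 = -38/2 = -19
r^2 = h^2 + k^2 - F = 196 + 361 - 521 = 36
r = 6

Center (14, -19), radius = 6


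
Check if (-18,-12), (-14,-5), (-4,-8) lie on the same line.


-18*(-5+ 8) - 14*(-8+ 12) - 4*(-12+ 5)
= -54 - 56 + 28 = -82

No, not collinear (determinant = -82)


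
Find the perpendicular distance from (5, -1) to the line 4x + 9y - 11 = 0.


|4*5 + 9*(-1) - 11| = |0| = 0
sqrt(16 + 81) = sqrt(97) = 9.8489
d = 0/sqrt(97) = 0

0


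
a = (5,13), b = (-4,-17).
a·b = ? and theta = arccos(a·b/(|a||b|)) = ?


a·b = 5*(-4) + 13*(-17) = -20 - 221 = -241
|a| = sqrt(25+169) = 13.9284
|b| = sqrt(16+289) = 17.4642
cos(theta) = -241/(sqrt(194)*sqrt(305)) = -241/sqrt(59170) = -0.990755
theta = arccos(-241/sqrt(59170)) = 172.2030 degrees

a·b = -241, theta = 172.2030 deg


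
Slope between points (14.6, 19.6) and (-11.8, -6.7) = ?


dy = -6.7 - 19.6 = -26.3
dx = -11.8 - 14.6 = -26.4
m = -26.3/(-26.4) = 0.9962

m = 0.9962


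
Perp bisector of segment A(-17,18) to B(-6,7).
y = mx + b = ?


Midpoint = (-11.5, 12.5)
Slope of AB = dy/dx = -11/11 = -1.0000
Perp slope = -dx/dy = 11/11 = 1.0000
b = My - (perp slope)*Mx = 12.5 + (11*(-11.5))/(-11) = 12.5 + 11.5000 = 24.0000

y = 1.0000x + 24.0000


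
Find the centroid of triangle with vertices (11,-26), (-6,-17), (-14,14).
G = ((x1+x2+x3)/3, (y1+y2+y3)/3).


Gx = (11- 6- 14)/3 = -9/3 = -3.0000
Gy = (-26- 17+14)/3 = -29/3 = -9.6667

G = (-3.0000, -9.6667)


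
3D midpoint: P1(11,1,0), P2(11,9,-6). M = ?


Mx = (11+11)/2 = 11.0000
My = (1+9)/2 = 5.0000
Mz = (0- 6)/2 = -3.0000

M = (11.0000, 5.0000, -3.0000)


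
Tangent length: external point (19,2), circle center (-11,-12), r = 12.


d = sqrt((19+ 11)^2 + (2+ 12)^2) = sqrt(900+196) = 33.1059
L = sqrt(1096.0000 - 144) = sqrt(952.0000) = 30.8545

30.8545


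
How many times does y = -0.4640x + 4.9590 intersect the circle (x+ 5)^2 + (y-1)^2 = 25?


Substitute y = -0.4640x + 4.9590: (x+ 5)^2 + (-0.4640x+4.9590-1)^2 = 25
Expand to Ax^2 + Bx + C = 0, where b-k = 3.959
A = 1+m^2 = 1.215296
B = 2(m(b-k) - h) = 2(-0.4640*3.959 + 5) = 6.326048
C = h^2 + (b-k)^2 - r^2 = 25 + 15.673681 - 25 = 15.673681
disc = B^2-4AC = 40.0189 - 76.1926 = -36.1737
disc < 0

0 intersection points


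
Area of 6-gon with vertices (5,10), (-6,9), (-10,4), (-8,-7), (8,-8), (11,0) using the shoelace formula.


sum(xi*y_{i+1}) = 5*9 - 6*4 - 10*(-7) - 8*(-8) + 8*0 + 11*10 = 265
sum(yi*x_{i+1}) = 10*(-6) + 9*(-10) + 4*(-8) - 7*8 - 8*11 + 0*5 = -326
Area = |265 + 326|/2 = 591/2 = 295.5000

295.5000 sq units


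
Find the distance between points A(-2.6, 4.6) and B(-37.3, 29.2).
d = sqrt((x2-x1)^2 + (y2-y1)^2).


dx = -37.3 + 2.6 = -34.7
dy = 29.2 - 4.6 = 24.6
d = sqrt(1204.09 + 605.16) = sqrt(1809.25) = 42.5353

42.5353


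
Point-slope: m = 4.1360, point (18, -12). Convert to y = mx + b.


y + 12 = 4.1360(x - 18)
y = 4.1360x - 12 - 4.1360*18
y = 4.1360x - 86.4480

y = 4.1360x - 86.4480


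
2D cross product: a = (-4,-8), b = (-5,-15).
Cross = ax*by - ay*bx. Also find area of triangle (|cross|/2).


cross = -4*(-15) + 8*(-5) = 60 - 40 = 20
Triangle area = |20|/2 = 20/2 = 10.0000

cross = 20, triangle area = 10.0000


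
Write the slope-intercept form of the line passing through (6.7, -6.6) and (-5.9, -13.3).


m = (-6.7)/(-12.6) = 0.5317
b = y1 - m*x1 = -6.6 - (-6.7*6.7)/(-12.6) = -6.6 - 3.5627 = -10.1627

y = 0.5317x - 10.1627


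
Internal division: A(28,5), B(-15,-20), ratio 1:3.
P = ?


Px = (1*(-15) + 3*28)/4 = 69/4 = 17.2500
Py = (1*(-20) + 3*5)/4 = -5/4 = -1.2500

P = (17.2500, -1.2500)


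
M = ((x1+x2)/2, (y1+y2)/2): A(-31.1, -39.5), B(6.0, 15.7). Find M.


Mx = (-31.1 + 6.0)/2 = -25.1/2 = -12.5500
My = (-39.5 + 15.7)/2 = -23.8/2 = -11.9000

(-12.5500, -11.9000)


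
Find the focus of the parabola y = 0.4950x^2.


a = 0.4950
4a = 1.9800
focus = (0, 1/1.9800) = (0, 0.5051)

Focus = (0, 0.5051)


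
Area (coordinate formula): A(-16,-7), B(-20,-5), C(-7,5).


-16*(-5-5) = 160
-20*(5+ 7) = -240
-7*(-7+ 5) = 14
sum = -66
Area = |-66|/2 = 33.0000

33.0000 sq units


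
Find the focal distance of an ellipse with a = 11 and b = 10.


c^2 = 11^2 - 10^2 = 121 - 100 = 21
c = sqrt(21) = 4.5826

c = 4.5826


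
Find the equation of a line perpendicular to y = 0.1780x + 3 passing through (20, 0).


Perpendicular slope = -1/m1 = -1/0.1780 = -5.6180
b2 = y0 - m2*x0 = 0 + 20/0.1780 = 0 + 112.3596 = 112.3596

y = -5.6180x + 112.3596


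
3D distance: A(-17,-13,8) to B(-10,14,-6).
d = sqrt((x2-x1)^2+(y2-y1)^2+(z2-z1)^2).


dx=7, dy=27, dz=-14
d = sqrt(49+729+196) = sqrt(974) = 31.2090

31.2090


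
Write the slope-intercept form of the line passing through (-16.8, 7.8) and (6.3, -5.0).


m = (-12.8)/(23.1) = -0.5541
b = y1 - m*x1 = 7.8 - (-12.8*(-16.8))/(23.1) = 7.8 - 9.3091 = -1.5091

y = -0.5541x - 1.5091


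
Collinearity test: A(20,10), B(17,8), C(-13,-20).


20*(8+ 20) + 17*(-20-10) - 13*(10-8)
= 560 - 510 - 26 = 24

No, not collinear (determinant = 24)


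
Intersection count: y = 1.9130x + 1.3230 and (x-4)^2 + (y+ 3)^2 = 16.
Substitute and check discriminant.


Substitute y = 1.9130x + 1.3230: (x-4)^2 + (1.9130x+1.3230+ 3)^2 = 16
Expand to Ax^2 + Bx + C = 0, where b-k = 4.323
A = 1+m^2 = 4.659569
B = 2(m(b-k) - h) = 2(1.9130*4.323 - 4) = 8.539798
C = h^2 + (b-k)^2 - r^2 = 16 + 18.688329 - 16 = 18.688329
disc = B^2-4AC = 72.9281 - 348.3182 = -275.3901
disc < 0

0 intersection points


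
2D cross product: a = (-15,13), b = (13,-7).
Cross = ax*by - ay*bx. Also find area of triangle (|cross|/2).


cross = -15*(-7) - 13*13 = 105 - 169 = -64
Triangle area = |-64|/2 = 64/2 = 32.0000

cross = -64, triangle area = 32.0000


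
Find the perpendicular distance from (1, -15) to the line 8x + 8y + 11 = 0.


|8*1 + 8*(-15) + 11| = |-101| = 101
sqrt(64 + 64) = sqrt(128) = 11.3137
d = 101/sqrt(128) = 8.9272

8.9272


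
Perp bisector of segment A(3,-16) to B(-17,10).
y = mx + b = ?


Midpoint = (-7, -3)
Slope of AB = dy/dx = 26/(-20) = -1.3000
Perp slope = -dx/dy = 20/26 = 0.7692
b = My - (perp slope)*Mx = -3 + (-20*(-7))/26 = -3 + 5.3846 = 2.3846

y = 0.7692x + 2.3846


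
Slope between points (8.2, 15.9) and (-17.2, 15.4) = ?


dy = 15.4 - 15.9 = -0.5
dx = -17.2 - 8.2 = -25.4
m = -0.5/(-25.4) = 0.0197

m = 0.0197


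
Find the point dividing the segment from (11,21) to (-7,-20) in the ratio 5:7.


Px = (5*(-7) + 7*11)/12 = 42/12 = 3.5000
Py = (5*(-20) + 7*21)/12 = 47/12 = 3.9167

P = (3.5000, 3.9167)


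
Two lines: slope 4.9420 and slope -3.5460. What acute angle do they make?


m1-m2 = 8.488
1+m1*m2 = -16.524332
tan(theta) = |8.488/(-16.524332)| = 0.513667
theta = arctan(|8.488/(-16.524332)|) = 27.1881 degrees (acute angle)

27.1881 degrees


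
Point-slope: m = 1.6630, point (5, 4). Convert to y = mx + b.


y - 4 = 1.6630(x - 5)
y = 1.6630x + 4 - 1.6630*5
y = 1.6630x - 4.3150

y = 1.6630x - 4.3150


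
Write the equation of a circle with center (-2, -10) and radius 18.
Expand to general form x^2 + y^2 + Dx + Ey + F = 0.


(x+ 2)^2 + (y+ 10)^2 = 18^2
D = -2h = 4, E = -2k = 20
F = h^2+k^2-r^2 = 4+100-324 = -220

x^2 + y^2 + 4x + 20y - 220 = 0


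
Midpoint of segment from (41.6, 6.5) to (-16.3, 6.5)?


Mx = (41.6 - 16.3)/2 = 25.3/2 = 12.6500
My = (6.5 + 6.5)/2 = 13.0/2 = 6.5000

(12.6500, 6.5000)


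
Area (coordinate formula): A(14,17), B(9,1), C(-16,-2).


14*(1+ 2) = 42
9*(-2-17) = -171
-16*(17-1) = -256
sum = -385
Area = |-385|/2 = 192.5000

192.5000 sq units


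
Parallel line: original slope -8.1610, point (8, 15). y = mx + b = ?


Parallel lines have equal slopes.
m2 = -8.1610
b2 = 15 + 8.1610*8 = 80.2880

y = -8.1610x + 80.2880


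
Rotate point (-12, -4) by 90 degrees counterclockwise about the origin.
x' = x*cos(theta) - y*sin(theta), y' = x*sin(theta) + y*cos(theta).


cos(90) = 0, sin(90) = 1
x' = -12*0 + 4*1 = 4
y' = -12*1 - 4*0 = -12

(4, -12)


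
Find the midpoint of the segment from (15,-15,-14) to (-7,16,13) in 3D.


Mx = (15- 7)/2 = 4.0000
My = (-15+16)/2 = 0.5000
Mz = (-14+13)/2 = -0.5000

M = (4.0000, 0.5000, -0.5000)


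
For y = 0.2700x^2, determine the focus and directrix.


a = 0.2700
1/(4a) = 0.9259
Focus = (0, 0.9259)
Directrix: y = -0.9259

Focus = (0, 0.9259), Directrix: y = -0.9259


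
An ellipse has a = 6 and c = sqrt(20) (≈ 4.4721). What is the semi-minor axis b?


b^2 = 6^2 - (sqrt(20))^2 = 36 - 20 = 16
b = sqrt(16) = 4

b = 4


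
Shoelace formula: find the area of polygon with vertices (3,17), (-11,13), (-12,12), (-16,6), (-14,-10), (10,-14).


sum(xi*y_{i+1}) = 3*13 - 11*12 - 12*6 - 16*(-10) - 14*(-14) + 10*17 = 361
sum(yi*x_{i+1}) = 17*(-11) + 13*(-12) + 12*(-16) + 6*(-14) - 10*10 - 14*3 = -761
Area = |361 + 761|/2 = 1122/2 = 561.0000

561.0000 sq units


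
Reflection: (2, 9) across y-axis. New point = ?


Reflection rule for y-axis: (-x, y)
(2, 9) -> (-2, 9)

(-2, 9)


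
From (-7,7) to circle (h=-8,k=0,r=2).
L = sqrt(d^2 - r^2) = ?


d = sqrt((-7+ 8)^2 + (7-0)^2) = sqrt(1+49) = 7.0711
L = sqrt(50.0000 - 4) = sqrt(46.0000) = 6.7823

6.7823


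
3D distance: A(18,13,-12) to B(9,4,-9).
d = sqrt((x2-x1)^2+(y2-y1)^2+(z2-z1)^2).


dx=-9, dy=-9, dz=3
d = sqrt(81+81+9) = sqrt(171) = 13.0767

13.0767


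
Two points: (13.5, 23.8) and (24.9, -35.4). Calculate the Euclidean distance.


dx = 24.9 - 13.5 = 11.4
dy = -35.4 - 23.8 = -59.2
d = sqrt(129.96 + 3504.64) = sqrt(3634.6) = 60.2876

60.2876


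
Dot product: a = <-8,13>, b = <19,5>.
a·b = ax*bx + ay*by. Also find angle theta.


a·b = -8*19 + 13*5 = -152 + 65 = -87
|a| = sqrt(64+169) = 15.2643
|b| = sqrt(361+25) = 19.6469
cos(theta) = -87/(sqrt(233)*sqrt(386)) = -87/sqrt(89938) = -0.290100
theta = arccos(-87/sqrt(89938)) = 106.8639 degrees

a·b = -87, theta = 106.8639 deg


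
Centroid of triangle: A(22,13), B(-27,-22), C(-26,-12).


Gx = (22- 27- 26)/3 = -31/3 = -10.3333
Gy = (13- 22- 12)/3 = -21/3 = -7.0000

G = (-10.3333, -7.0000)


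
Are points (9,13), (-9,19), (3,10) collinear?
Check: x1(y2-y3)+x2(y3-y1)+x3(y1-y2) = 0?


9*(19-10) - 9*(10-13) + 3*(13-19)
= 81 + 27 - 18 = 90

No, not collinear (determinant = 90)


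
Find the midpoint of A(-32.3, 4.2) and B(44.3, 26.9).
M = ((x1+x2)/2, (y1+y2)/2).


Mx = (-32.3 + 44.3)/2 = 12.0/2 = 6.0000
My = (4.2 + 26.9)/2 = 31.1/2 = 15.5500

(6.0000, 15.5500)


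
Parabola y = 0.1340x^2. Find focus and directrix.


a = 0.1340
1/(4a) = 1.8657
Focus = (0, 1.8657)
Directrix: y = -1.8657

Focus = (0, 1.8657), Directrix: y = -1.8657


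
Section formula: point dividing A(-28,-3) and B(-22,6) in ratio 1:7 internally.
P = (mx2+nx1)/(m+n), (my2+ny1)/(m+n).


Px = (1*(-22) + 7*(-28))/8 = -218/8 = -27.2500
Py = (1*6 + 7*(-3))/8 = -15/8 = -1.8750

P = (-27.2500, -1.8750)


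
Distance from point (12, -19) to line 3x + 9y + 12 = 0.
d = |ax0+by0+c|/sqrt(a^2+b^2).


|3*12 + 9*(-19) + 12| = |-123| = 123
sqrt(9 + 81) = sqrt(90) = 9.4868
d = 123/sqrt(90) = 12.9653

12.9653


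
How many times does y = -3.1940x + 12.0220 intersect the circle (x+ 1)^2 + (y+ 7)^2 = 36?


Substitute y = -3.1940x + 12.0220: (x+ 1)^2 + (-3.1940x+12.0220+ 7)^2 = 36
Expand to Ax^2 + Bx + C = 0, where b-k = 19.022
A = 1+m^2 = 11.201636
B = 2(m(b-k) - h) = 2(-3.1940*19.022 + 1) = -119.512536
C = h^2 + (b-k)^2 - r^2 = 1 + 361.836484 - 36 = 326.836484
disc = B^2-4AC = 14283.2463 - 14644.4133 = -361.1670
disc < 0

0 intersection points


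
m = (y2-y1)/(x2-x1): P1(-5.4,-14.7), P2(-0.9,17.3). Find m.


dy = 17.3 + 14.7 = 32.0
dx = -0.9 + 5.4 = 4.5
m = 32.0/4.5 = 7.1111

m = 7.1111


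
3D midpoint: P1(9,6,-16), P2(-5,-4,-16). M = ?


Mx = (9- 5)/2 = 2.0000
My = (6- 4)/2 = 1.0000
Mz = (-16- 16)/2 = -16.0000

M = (2.0000, 1.0000, -16.0000)


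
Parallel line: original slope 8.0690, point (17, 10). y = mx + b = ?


Parallel lines have equal slopes.
m2 = 8.0690
b2 = 10 - 8.0690*17 = -127.1730

y = 8.0690x - 127.1730


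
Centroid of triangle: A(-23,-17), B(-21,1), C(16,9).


Gx = (-23- 21+16)/3 = -28/3 = -9.3333
Gy = (-17+1+9)/3 = -7/3 = -2.3333

G = (-9.3333, -2.3333)


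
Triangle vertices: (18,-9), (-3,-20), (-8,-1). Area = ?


18*(-20+ 1) = -342
-3*(-1+ 9) = -24
-8*(-9+ 20) = -88
sum = -454
Area = |-454|/2 = 227.0000

227.0000 sq units


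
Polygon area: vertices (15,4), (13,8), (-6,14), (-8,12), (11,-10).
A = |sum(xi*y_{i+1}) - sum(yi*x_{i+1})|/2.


sum(xi*y_{i+1}) = 15*8 + 13*14 - 6*12 - 8*(-10) + 11*4 = 354
sum(yi*x_{i+1}) = 4*13 + 8*(-6) + 14*(-8) + 12*11 - 10*15 = -126
Area = |354 + 126|/2 = 480/2 = 240.0000

240.0000 sq units


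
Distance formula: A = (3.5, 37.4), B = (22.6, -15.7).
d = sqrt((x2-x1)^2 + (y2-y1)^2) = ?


dx = 22.6 - 3.5 = 19.1
dy = -15.7 - 37.4 = -53.1
d = sqrt(364.81 + 2819.61) = sqrt(3184.42) = 56.4307

56.4307


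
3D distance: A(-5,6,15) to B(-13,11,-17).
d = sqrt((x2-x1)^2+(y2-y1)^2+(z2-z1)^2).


dx=-8, dy=5, dz=-32
d = sqrt(64+25+1024) = sqrt(1113) = 33.3617

33.3617


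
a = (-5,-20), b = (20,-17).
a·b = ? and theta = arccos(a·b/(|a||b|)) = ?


a·b = -5*20 - 20*(-17) = -100 + 340 = 240
|a| = sqrt(25+400) = 20.6155
|b| = sqrt(400+289) = 26.2488
cos(theta) = 240/(sqrt(425)*sqrt(689)) = 240/sqrt(292825) = 0.443514
theta = arccos(240/sqrt(292825)) = 63.6717 degrees

a·b = 240, theta = 63.6717 deg


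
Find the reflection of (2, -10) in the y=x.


Reflection rule for y=x: (y, x)
(2, -10) -> (-10, 2)

(-10, 2)


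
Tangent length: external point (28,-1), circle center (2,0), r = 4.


d = sqrt((28-2)^2 + (-1-0)^2) = sqrt(676+1) = 26.0192
L = sqrt(677.0000 - 16) = sqrt(661.0000) = 25.7099

25.7099


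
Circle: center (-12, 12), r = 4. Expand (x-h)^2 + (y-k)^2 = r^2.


(x+ 12)^2 + (y-12)^2 = 4^2
D = -2h = 24, E = -2k = -24
F = h^2+k^2-r^2 = 144+144-16 = 272

x^2 + y^2 + 24x - 24y + 272 = 0


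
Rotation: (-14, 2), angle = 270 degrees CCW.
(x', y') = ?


cos(270) = 0, sin(270) = -1
x' = -14*0 - 2*(-1) = 2
y' = -14*(-1) + 2*0 = 14

(2, 14)


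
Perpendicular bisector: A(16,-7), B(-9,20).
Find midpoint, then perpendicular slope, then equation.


Midpoint = (3.5, 6.5)
Slope of AB = dy/dx = 27/(-25) = -1.0800
Perp slope = -dx/dy = 25/27 = 0.9259
b = My - (perp slope)*Mx = 6.5 + (-25*3.5)/27 = 6.5 - 3.2407 = 3.2593

y = 0.9259x + 3.2593


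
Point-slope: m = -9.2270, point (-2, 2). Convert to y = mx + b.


y - 2 = -9.2270(x + 2)
y = -9.2270x + 2 + 9.2270*(-2)
y = -9.2270x - 16.4540

y = -9.2270x - 16.4540


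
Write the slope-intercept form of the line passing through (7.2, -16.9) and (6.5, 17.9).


m = (34.8)/(-0.7) = -49.7143
b = y1 - m*x1 = -16.9 - (34.8*7.2)/(-0.7) = -16.9 + 357.9429 = 341.0429

y = -49.7143x + 341.0429


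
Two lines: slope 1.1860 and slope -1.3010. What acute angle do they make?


m1-m2 = 2.487
1+m1*m2 = -0.542986
tan(theta) = |2.487/(-0.542986)| = 4.580229
theta = arctan(|2.487/(-0.542986)|) = 77.6839 degrees (acute angle)

77.6839 degrees


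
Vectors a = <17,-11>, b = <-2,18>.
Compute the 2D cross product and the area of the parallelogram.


cross = 17*18 + 11*(-2) = 306 - 22 = 284
Parallelogram area = |284| = 284

cross = 284, parallelogram area = 284


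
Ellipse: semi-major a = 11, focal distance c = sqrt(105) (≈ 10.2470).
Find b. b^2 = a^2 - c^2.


b^2 = 11^2 - (sqrt(105))^2 = 121 - 105 = 16
b = sqrt(16) = 4

b = 4


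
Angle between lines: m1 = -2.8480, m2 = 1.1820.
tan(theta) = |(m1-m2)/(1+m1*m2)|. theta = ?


m1-m2 = -4.03
1+m1*m2 = -2.366336
tan(theta) = |-4.03/(-2.366336)| = 1.703055
theta = arctan(|-4.03/(-2.366336)|) = 59.5794 degrees (acute angle)

59.5794 degrees


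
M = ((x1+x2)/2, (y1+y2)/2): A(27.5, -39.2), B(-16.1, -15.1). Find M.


Mx = (27.5 - 16.1)/2 = 11.4/2 = 5.7000
My = (-39.2 - 15.1)/2 = -54.3/2 = -27.1500

(5.7000, -27.1500)


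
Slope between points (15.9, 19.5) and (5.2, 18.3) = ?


dy = 18.3 - 19.5 = -1.2
dx = 5.2 - 15.9 = -10.7
m = -1.2/(-10.7) = 0.1121

m = 0.1121


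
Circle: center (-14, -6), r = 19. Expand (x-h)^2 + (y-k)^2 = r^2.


(x+ 14)^2 + (y+ 6)^2 = 19^2
D = -2h = 28, E = -2k = 12
F = h^2+k^2-r^2 = 196+36-361 = -129

x^2 + y^2 + 28x + 12y - 129 = 0


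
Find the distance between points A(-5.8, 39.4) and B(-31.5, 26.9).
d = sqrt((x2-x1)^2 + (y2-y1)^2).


dx = -31.5 + 5.8 = -25.7
dy = 26.9 - 39.4 = -12.5
d = sqrt(660.49 + 156.25) = sqrt(816.74) = 28.5787

28.5787


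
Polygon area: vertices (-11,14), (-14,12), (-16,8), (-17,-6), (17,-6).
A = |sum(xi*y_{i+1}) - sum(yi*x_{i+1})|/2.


sum(xi*y_{i+1}) = -11*12 - 14*8 - 16*(-6) - 17*(-6) + 17*14 = 192
sum(yi*x_{i+1}) = 14*(-14) + 12*(-16) + 8*(-17) - 6*17 - 6*(-11) = -560
Area = |192 + 560|/2 = 752/2 = 376.0000

376.0000 sq units


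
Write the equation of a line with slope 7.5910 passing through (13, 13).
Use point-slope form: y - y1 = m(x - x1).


y - 13 = 7.5910(x - 13)
y = 7.5910x + 13 - 7.5910*13
y = 7.5910x - 85.6830

y = 7.5910x - 85.6830


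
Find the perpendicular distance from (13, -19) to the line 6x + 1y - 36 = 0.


|6*13 + 1*(-19) - 36| = |23| = 23
sqrt(36 + 1) = sqrt(37) = 6.0828
d = 23/sqrt(37) = 3.7812

3.7812


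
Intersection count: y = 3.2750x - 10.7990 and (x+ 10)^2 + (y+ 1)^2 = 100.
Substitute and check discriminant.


Substitute y = 3.2750x - 10.7990: (x+ 10)^2 + (3.2750x- 10.7990+ 1)^2 = 100
Expand to Ax^2 + Bx + C = 0, where b-k = -9.799
A = 1+m^2 = 11.725625
B = 2(m(b-k) - h) = 2(3.2750*(-9.799) + 10) = -44.18345
C = h^2 + (b-k)^2 - r^2 = 100 + 96.020401 - 100 = 96.020401
disc = B^2-4AC = 1952.1773 - 4503.5969 = -2551.4196
disc < 0

0 intersection points


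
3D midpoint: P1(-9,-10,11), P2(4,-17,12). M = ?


Mx = (-9+4)/2 = -2.5000
My = (-10- 17)/2 = -13.5000
Mz = (11+12)/2 = 11.5000

M = (-2.5000, -13.5000, 11.5000)


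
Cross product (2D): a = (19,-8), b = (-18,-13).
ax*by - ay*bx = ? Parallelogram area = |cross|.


cross = 19*(-13) + 8*(-18) = -247 - 144 = -391
Parallelogram area = |-391| = 391

cross = -391, parallelogram area = 391


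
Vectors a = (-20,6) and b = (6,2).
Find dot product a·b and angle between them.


a·b = -20*6 + 6*2 = -120 + 12 = -108
|a| = sqrt(400+36) = 20.8806
|b| = sqrt(36+4) = 6.3246
cos(theta) = -108/(sqrt(436)*sqrt(40)) = -108/sqrt(17440) = -0.817806
theta = arccos(-108/sqrt(17440)) = 144.8658 degrees

a·b = -108, theta = 144.8658 deg
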